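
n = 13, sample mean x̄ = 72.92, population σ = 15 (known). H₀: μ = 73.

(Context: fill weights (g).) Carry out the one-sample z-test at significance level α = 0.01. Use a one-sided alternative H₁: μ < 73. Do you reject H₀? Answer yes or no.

SE = σ/√n = 15/√13 = 4.1603
z = (x̄−μ₀)/SE = (72.92−73)/4.1603 = -0.0192
p-value (one-sided, H₁ less) = 0.49233
At α=0.01: p ≥ α → fail to reject H₀

reject H₀: no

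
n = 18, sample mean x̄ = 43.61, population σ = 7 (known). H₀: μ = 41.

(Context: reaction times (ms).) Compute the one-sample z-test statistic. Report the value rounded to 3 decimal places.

test statistic = 1.582

SE = σ/√n = 7/√18 = 1.6499
z = (x̄−μ₀)/SE = (43.61−41)/1.6499 = 1.5819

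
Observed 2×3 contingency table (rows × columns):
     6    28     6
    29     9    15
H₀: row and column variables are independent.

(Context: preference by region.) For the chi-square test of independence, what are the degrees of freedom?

df = (r−1)(c−1) = (2−1)·(3−1) = 2

degrees of freedom = 2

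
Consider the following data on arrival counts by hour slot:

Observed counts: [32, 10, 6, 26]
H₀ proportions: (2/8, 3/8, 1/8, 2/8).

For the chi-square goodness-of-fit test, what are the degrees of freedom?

df = k − 1 = 4 − 1 = 3

degrees of freedom = 3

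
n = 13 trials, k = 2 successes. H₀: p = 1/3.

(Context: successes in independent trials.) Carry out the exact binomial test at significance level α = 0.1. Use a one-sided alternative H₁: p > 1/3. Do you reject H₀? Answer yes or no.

reject H₀: no

Exact binomial: n=13, k=2, p₀=1/3=0.3333
P(X≥2) from Σ C(n,i)·p₀^i·(1−p₀)^(n−i)
p-value (one-sided, H₁ greater) = 0.96146
At α=0.1: p ≥ α → fail to reject H₀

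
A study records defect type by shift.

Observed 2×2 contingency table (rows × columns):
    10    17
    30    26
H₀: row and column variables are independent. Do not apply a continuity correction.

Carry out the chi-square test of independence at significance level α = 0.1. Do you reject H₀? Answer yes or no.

Row totals [27, 56], col totals [40, 43], n=83
χ² = (10−13.01)²/13.01 + (17−13.99)²/13.99 + (30−26.99)²/26.99 + (26−29.01)²/29.01 = 1.9947
df = 1
p-value (upper-tail) = 0.15785
At α=0.1: p ≥ α → fail to reject H₀

reject H₀: no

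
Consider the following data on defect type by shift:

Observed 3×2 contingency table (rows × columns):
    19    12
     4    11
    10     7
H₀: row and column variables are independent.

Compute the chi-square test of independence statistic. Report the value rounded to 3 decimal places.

test statistic = 5.246

Row totals [31, 15, 17], col totals [33, 30], n=63
χ² = (19−16.24)²/16.24 + (12−14.76)²/14.76 + (4−7.86)²/7.86 + (11−7.14)²/7.14 + (10−8.90)²/8.90 + (7−8.10)²/8.10 = 5.2458
df = 2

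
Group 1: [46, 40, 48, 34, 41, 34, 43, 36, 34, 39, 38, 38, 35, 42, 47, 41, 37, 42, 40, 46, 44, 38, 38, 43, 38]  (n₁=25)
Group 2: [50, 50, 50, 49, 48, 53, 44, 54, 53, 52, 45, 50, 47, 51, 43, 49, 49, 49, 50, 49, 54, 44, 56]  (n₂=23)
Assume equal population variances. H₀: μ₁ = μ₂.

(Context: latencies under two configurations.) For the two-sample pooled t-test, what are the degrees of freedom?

df = n₁ + n₂ − 2 = 25 + 23 − 2 = 46

degrees of freedom = 46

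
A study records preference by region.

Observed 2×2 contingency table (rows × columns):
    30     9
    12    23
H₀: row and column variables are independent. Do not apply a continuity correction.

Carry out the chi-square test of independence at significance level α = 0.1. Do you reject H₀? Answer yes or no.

Row totals [39, 35], col totals [42, 32], n=74
χ² = (30−22.14)²/22.14 + (9−16.86)²/16.86 + (12−19.86)²/19.86 + (23−15.14)²/15.14 = 13.6630
df = 1
p-value (upper-tail) = 0.00022
At α=0.1: p < α → reject H₀

reject H₀: yes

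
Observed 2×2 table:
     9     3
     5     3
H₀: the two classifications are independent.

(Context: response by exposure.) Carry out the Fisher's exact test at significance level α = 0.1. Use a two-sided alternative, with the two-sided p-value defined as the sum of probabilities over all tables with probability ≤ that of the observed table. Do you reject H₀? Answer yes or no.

Margins: r₁=12, r₂=8, c₁=14, c₂=6, n=20
p_obs = C(12,9)·C(8,5)/C(20,14); sum pmf over tables with pmf ≤ p_obs
p-value (two-sided) = 0.64241
At α=0.1: p ≥ α → fail to reject H₀

reject H₀: no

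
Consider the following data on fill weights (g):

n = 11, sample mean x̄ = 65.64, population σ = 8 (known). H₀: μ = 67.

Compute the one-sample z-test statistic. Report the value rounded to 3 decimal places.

SE = σ/√n = 8/√11 = 2.4121
z = (x̄−μ₀)/SE = (65.64−67)/2.4121 = -0.5638

test statistic = -0.564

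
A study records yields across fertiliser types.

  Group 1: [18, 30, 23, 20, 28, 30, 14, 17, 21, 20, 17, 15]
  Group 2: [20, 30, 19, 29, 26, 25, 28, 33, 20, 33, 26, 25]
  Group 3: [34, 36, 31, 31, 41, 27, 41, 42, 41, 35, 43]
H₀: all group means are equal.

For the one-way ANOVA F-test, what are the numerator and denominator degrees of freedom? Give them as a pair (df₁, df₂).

degrees of freedom = [2, 32]

k = 3 groups, N = 35 total
df = (k−1, N−k) = (3−1, 35−3) = (2, 32)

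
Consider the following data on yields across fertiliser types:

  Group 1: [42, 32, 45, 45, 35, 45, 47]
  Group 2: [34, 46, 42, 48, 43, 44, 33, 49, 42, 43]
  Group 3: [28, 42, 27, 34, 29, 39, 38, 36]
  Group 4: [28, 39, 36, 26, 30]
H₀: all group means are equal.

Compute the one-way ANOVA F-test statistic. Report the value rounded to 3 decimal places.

Group means [41.57, 42.40, 34.12, 31.80], grand mean 38.233
SSB = Σnᵢ(x̄ᵢ−x̄)² = 593.577; SSW = ΣΣ(x−x̄ᵢ)² = 789.789
MSB = 593.577/3 = 197.8591; MSW = 789.789/26 = 30.3765
F = MSB/MSW = 6.5136
df = (3, 26)

test statistic = 6.514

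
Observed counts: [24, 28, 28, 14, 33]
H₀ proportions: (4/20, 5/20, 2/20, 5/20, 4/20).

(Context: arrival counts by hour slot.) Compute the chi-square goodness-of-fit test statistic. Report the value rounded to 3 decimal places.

test statistic = 31.150

n = 127; E_i = n·p_i = [25.40, 31.75, 12.70, 31.75, 25.40]
χ² = (24−25.40)²/25.40 + (28−31.75)²/31.75 + (28−12.70)²/12.70 + (14−31.75)²/31.75 + (33−25.40)²/25.40 = 31.1496
df = 4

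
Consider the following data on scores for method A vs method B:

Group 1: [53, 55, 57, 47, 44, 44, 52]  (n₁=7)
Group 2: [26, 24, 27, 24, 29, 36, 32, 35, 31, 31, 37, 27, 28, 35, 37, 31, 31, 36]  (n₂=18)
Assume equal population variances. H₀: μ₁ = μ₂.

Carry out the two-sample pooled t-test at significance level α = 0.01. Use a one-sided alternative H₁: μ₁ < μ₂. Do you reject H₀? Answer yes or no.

x̄₁=50.286, s₁=5.282, n₁=7
x̄₂=30.944, s₂=4.359, n₂=18
s_p² = [6·5.282² + 17·4.359²]/23 = 21.3206
SE = √(s_p²·(1/7+1/18)) = 2.0568
t = (50.286−30.944)/2.0568 = 9.4037
df = 23
p-value (one-sided, H₁ less) = 1.00000
At α=0.01: p ≥ α → fail to reject H₀

reject H₀: no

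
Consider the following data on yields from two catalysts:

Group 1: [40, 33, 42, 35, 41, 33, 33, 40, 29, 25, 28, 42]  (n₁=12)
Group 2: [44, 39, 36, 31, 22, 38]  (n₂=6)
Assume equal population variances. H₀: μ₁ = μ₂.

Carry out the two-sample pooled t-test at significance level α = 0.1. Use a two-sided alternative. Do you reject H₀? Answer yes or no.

x̄₁=35.083, s₁=5.885, n₁=12
x̄₂=35.000, s₂=7.642, n₂=6
s_p² = [11·5.885² + 5·7.642²]/16 = 42.0573
SE = √(s_p²·(1/12+1/6)) = 3.2426
t = (35.083−35.000)/3.2426 = 0.0257
df = 16
p-value (two-sided) = 0.97981
At α=0.1: p ≥ α → fail to reject H₀

reject H₀: no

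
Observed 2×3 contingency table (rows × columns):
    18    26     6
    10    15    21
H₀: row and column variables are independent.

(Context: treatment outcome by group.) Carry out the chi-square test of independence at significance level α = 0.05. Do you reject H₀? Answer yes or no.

Row totals [50, 46], col totals [28, 41, 27], n=96
χ² = (18−14.58)²/14.58 + (26−21.35)²/21.35 + (6−14.06)²/14.06 + (10−13.42)²/13.42 + (15−19.65)²/19.65 + (21−12.94)²/12.94 = 13.4269
df = 2
p-value (upper-tail) = 0.00121
At α=0.05: p < α → reject H₀

reject H₀: yes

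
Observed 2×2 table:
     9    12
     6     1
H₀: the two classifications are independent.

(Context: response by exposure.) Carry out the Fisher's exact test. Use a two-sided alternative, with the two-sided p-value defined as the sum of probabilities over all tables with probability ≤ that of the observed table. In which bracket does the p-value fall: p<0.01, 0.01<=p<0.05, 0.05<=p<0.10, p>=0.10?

Margins: r₁=21, r₂=7, c₁=15, c₂=13, n=28
p_obs = C(21,9)·C(7,6)/C(28,15); sum pmf over tables with pmf ≤ p_obs
p-value (two-sided) = 0.08357
→ bracket: 0.05<=p<0.10

p-value bracket: 0.05<=p<0.10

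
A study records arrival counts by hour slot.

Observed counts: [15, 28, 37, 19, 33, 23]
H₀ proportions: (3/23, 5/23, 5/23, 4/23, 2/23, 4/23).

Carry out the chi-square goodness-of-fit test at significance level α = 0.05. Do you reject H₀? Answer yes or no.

n = 155; E_i = n·p_i = [20.22, 33.70, 33.70, 26.96, 13.48, 26.96]
χ² = (15−20.22)²/20.22 + (28−33.70)²/33.70 + (37−33.70)²/33.70 + (19−26.96)²/26.96 + (33−13.48)²/13.48 + (23−26.96)²/26.96 = 33.8374
df = 5
p-value (upper-tail) = 0.00000
At α=0.05: p < α → reject H₀

reject H₀: yes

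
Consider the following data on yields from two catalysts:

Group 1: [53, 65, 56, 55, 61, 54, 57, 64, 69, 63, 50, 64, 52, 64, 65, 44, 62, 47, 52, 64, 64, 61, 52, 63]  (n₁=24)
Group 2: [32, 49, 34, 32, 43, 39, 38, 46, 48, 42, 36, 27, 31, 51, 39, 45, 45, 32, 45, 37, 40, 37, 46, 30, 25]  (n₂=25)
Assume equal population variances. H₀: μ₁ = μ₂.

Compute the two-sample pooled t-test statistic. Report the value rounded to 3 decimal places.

x̄₁=58.375, s₁=6.671, n₁=24
x̄₂=38.760, s₂=7.161, n₂=25
s_p² = [23·6.671² + 24·7.161²]/47 = 47.9614
SE = √(s_p²·(1/24+1/25)) = 1.9791
t = (58.375−38.760)/1.9791 = 9.9111
df = 47

test statistic = 9.911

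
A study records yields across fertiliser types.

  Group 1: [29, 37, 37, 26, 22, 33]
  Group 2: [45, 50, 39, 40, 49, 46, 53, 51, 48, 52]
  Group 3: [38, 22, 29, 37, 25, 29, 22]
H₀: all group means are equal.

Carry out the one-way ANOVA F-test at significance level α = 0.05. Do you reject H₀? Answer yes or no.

Group means [30.67, 47.30, 28.86], grand mean 37.348
SSB = Σnᵢ(x̄ᵢ−x̄)² = 1762.927; SSW = ΣΣ(x−x̄ᵢ)² = 652.290
MSB = 1762.927/2 = 881.4635; MSW = 652.290/20 = 32.6145
F = MSB/MSW = 27.0267
df = (2, 20)
p-value (upper-tail) = 0.00000
At α=0.05: p < α → reject H₀

reject H₀: yes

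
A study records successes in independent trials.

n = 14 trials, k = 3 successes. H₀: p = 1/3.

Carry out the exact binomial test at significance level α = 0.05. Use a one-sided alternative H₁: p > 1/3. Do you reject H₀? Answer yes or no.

reject H₀: no

Exact binomial: n=14, k=3, p₀=1/3=0.3333
P(X≥3) from Σ C(n,i)·p₀^i·(1−p₀)^(n−i)
p-value (one-sided, H₁ greater) = 0.89467
At α=0.05: p ≥ α → fail to reject H₀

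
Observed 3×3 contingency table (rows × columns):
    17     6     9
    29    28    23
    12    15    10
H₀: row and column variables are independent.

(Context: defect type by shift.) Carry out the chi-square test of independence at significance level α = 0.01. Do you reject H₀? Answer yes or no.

Row totals [32, 80, 37], col totals [58, 49, 42], n=149
χ² = (17−12.46)²/12.46 + (6−10.52)²/10.52 + (9−9.02)²/9.02 + (29−31.14)²/31.14 + (28−26.31)²/26.31 + (23−22.55)²/22.55 + (12−14.40)²/14.40 + (15−12.17)²/12.17 + (10−10.43)²/10.43 = 4.9444
df = 4
p-value (upper-tail) = 0.29305
At α=0.01: p ≥ α → fail to reject H₀

reject H₀: no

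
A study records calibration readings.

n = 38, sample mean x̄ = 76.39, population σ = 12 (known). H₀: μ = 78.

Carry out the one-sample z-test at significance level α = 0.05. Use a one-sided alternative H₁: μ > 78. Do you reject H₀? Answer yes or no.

reject H₀: no

SE = σ/√n = 12/√38 = 1.9467
z = (x̄−μ₀)/SE = (76.39−78)/1.9467 = -0.8271
p-value (one-sided, H₁ greater) = 0.79590
At α=0.05: p ≥ α → fail to reject H₀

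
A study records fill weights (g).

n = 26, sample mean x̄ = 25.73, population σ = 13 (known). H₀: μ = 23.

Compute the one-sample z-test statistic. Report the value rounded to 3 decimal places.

test statistic = 1.071

SE = σ/√n = 13/√26 = 2.5495
z = (x̄−μ₀)/SE = (25.73−23)/2.5495 = 1.0708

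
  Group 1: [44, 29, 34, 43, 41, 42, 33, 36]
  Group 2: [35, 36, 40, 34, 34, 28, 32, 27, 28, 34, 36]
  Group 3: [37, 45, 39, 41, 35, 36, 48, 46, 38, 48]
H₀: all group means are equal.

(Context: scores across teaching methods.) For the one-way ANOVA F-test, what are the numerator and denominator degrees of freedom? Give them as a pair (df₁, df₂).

degrees of freedom = [2, 26]

k = 3 groups, N = 29 total
df = (k−1, N−k) = (3−1, 29−3) = (2, 26)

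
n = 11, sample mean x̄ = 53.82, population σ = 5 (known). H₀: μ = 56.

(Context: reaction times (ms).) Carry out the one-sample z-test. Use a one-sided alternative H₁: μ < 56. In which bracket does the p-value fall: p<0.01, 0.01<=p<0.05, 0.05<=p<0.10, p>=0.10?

p-value bracket: 0.05<=p<0.10

SE = σ/√n = 5/√11 = 1.5076
z = (x̄−μ₀)/SE = (53.82−56)/1.5076 = -1.4460
p-value (one-sided, H₁ less) = 0.07408
→ bracket: 0.05<=p<0.10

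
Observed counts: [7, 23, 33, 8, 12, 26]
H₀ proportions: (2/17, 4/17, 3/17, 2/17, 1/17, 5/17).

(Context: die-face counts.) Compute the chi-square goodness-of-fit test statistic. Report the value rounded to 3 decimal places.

n = 109; E_i = n·p_i = [12.82, 25.65, 19.24, 12.82, 6.41, 32.06]
χ² = (7−12.82)²/12.82 + (23−25.65)²/25.65 + (33−19.24)²/19.24 + (8−12.82)²/12.82 + (12−6.41)²/6.41 + (26−32.06)²/32.06 = 20.5977
df = 5

test statistic = 20.598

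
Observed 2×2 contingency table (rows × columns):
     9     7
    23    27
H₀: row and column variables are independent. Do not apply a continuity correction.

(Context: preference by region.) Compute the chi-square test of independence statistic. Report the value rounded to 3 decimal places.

test statistic = 0.510

Row totals [16, 50], col totals [32, 34], n=66
χ² = (9−7.76)²/7.76 + (7−8.24)²/8.24 + (23−24.24)²/24.24 + (27−25.76)²/25.76 = 0.5099
df = 1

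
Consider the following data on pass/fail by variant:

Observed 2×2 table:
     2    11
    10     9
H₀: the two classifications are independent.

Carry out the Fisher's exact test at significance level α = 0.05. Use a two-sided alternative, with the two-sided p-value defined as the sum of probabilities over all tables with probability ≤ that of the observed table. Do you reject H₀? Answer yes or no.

Margins: r₁=13, r₂=19, c₁=12, c₂=20, n=32
p_obs = C(13,2)·C(19,10)/C(32,12); sum pmf over tables with pmf ≤ p_obs
p-value (two-sided) = 0.06187
At α=0.05: p ≥ α → fail to reject H₀

reject H₀: no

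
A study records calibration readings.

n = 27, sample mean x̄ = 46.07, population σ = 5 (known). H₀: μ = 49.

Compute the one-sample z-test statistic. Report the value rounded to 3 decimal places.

SE = σ/√n = 5/√27 = 0.9623
z = (x̄−μ₀)/SE = (46.07−49)/0.9623 = -3.0449

test statistic = -3.045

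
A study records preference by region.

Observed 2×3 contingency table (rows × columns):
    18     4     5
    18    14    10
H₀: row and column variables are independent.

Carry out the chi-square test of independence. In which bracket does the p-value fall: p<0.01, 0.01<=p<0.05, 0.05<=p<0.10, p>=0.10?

Row totals [27, 42], col totals [36, 18, 15], n=69
χ² = (18−14.09)²/14.09 + (4−7.04)²/7.04 + (5−5.87)²/5.87 + (18−21.91)²/21.91 + (14−10.96)²/10.96 + (10−9.13)²/9.13 = 4.1578
df = 2
p-value (upper-tail) = 0.12506
→ bracket: p>=0.10

p-value bracket: p>=0.10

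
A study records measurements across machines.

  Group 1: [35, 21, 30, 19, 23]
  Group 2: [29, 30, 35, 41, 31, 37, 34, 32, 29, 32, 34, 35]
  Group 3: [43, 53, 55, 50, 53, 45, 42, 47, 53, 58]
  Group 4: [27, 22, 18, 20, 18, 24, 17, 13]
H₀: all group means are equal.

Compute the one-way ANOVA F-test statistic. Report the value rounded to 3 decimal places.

Group means [25.60, 33.25, 49.90, 19.88], grand mean 33.857
SSB = Σnᵢ(x̄ᵢ−x̄)² = 4483.061; SSW = ΣΣ(x−x̄ᵢ)² = 713.225
MSB = 4483.061/3 = 1494.3536; MSW = 713.225/31 = 23.0073
F = MSB/MSW = 64.9514
df = (3, 31)

test statistic = 64.951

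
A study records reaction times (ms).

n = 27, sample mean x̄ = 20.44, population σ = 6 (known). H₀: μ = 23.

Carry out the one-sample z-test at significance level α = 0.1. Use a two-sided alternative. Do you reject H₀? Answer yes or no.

reject H₀: yes

SE = σ/√n = 6/√27 = 1.1547
z = (x̄−μ₀)/SE = (20.44−23)/1.1547 = -2.2170
p-value (two-sided) = 0.02662
At α=0.1: p < α → reject H₀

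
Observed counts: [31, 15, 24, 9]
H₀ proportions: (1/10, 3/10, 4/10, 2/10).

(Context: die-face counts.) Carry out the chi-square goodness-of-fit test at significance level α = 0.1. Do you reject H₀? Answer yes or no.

reject H₀: yes

n = 79; E_i = n·p_i = [7.90, 23.70, 31.60, 15.80]
χ² = (31−7.90)²/7.90 + (15−23.70)²/23.70 + (24−31.60)²/31.60 + (9−15.80)²/15.80 = 75.4937
df = 3
p-value (upper-tail) = 0.00000
At α=0.1: p < α → reject H₀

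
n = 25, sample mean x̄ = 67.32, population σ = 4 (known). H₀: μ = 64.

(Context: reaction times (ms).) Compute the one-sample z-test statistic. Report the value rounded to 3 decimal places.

test statistic = 4.150

SE = σ/√n = 4/√25 = 0.8000
z = (x̄−μ₀)/SE = (67.32−64)/0.8000 = 4.1500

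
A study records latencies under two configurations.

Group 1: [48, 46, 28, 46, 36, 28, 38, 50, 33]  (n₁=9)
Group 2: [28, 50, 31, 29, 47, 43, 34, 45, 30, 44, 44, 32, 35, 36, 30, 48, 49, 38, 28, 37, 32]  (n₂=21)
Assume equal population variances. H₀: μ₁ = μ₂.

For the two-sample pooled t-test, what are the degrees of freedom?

df = n₁ + n₂ − 2 = 9 + 21 − 2 = 28

degrees of freedom = 28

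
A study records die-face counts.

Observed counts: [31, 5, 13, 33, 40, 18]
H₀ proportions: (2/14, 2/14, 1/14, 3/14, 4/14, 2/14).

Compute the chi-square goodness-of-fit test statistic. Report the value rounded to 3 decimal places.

n = 140; E_i = n·p_i = [20.00, 20.00, 10.00, 30.00, 40.00, 20.00]
χ² = (31−20.00)²/20.00 + (5−20.00)²/20.00 + (13−10.00)²/10.00 + (33−30.00)²/30.00 + (40−40.00)²/40.00 + (18−20.00)²/20.00 = 18.7000
df = 5

test statistic = 18.700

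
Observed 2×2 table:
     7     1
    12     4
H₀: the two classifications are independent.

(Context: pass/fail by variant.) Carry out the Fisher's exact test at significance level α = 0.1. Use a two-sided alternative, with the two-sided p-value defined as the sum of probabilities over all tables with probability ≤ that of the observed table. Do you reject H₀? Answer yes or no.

Margins: r₁=8, r₂=16, c₁=19, c₂=5, n=24
p_obs = C(8,7)·C(16,12)/C(24,19); sum pmf over tables with pmf ≤ p_obs
p-value (two-sided) = 0.63109
At α=0.1: p ≥ α → fail to reject H₀

reject H₀: no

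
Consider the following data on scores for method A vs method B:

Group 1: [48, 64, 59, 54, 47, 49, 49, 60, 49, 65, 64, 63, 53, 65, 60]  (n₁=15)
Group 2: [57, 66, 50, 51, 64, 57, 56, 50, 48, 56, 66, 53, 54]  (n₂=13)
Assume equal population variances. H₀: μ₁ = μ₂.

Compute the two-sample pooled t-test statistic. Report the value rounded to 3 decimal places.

x̄₁=56.600, s₁=6.967, n₁=15
x̄₂=56.000, s₂=6.055, n₂=13
s_p² = [14·6.967² + 12·6.055²]/26 = 43.0615
SE = √(s_p²·(1/15+1/13)) = 2.4866
t = (56.600−56.000)/2.4866 = 0.2413
df = 26

test statistic = 0.241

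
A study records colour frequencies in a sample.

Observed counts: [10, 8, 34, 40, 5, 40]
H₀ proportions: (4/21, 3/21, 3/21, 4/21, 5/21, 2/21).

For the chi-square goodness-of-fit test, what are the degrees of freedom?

df = k − 1 = 6 − 1 = 5

degrees of freedom = 5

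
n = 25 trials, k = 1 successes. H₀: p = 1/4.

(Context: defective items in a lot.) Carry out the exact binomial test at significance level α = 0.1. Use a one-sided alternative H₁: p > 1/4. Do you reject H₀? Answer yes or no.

reject H₀: no

Exact binomial: n=25, k=1, p₀=1/4=0.2500
P(X≥1) from Σ C(n,i)·p₀^i·(1−p₀)^(n−i)
p-value (one-sided, H₁ greater) = 0.99925
At α=0.1: p ≥ α → fail to reject H₀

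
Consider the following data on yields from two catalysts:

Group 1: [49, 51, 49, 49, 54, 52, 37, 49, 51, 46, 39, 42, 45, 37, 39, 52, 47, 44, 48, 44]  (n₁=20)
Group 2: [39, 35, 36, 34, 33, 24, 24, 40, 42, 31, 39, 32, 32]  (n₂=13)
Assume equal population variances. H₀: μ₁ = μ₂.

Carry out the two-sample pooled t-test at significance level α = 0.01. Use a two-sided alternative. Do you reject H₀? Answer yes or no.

x̄₁=46.200, s₁=5.187, n₁=20
x̄₂=33.923, s₂=5.575, n₂=13
s_p² = [19·5.187² + 12·5.575²]/31 = 28.5201
SE = √(s_p²·(1/20+1/13)) = 1.9026
t = (46.200−33.923)/1.9026 = 6.4527
df = 31
p-value (two-sided) = 0.00000
At α=0.01: p < α → reject H₀

reject H₀: yes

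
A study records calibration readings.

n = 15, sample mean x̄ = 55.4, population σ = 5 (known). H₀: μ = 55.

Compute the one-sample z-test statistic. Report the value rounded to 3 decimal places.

SE = σ/√n = 5/√15 = 1.2910
z = (x̄−μ₀)/SE = (55.4−55)/1.2910 = 0.3098

test statistic = 0.310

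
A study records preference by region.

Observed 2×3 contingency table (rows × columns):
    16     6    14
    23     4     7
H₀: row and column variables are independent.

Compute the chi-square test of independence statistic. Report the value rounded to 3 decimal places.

Row totals [36, 34], col totals [39, 10, 21], n=70
χ² = (16−20.06)²/20.06 + (6−5.14)²/5.14 + (14−10.80)²/10.80 + (23−18.94)²/18.94 + (4−4.86)²/4.86 + (7−10.20)²/10.20 = 3.9358
df = 2

test statistic = 3.936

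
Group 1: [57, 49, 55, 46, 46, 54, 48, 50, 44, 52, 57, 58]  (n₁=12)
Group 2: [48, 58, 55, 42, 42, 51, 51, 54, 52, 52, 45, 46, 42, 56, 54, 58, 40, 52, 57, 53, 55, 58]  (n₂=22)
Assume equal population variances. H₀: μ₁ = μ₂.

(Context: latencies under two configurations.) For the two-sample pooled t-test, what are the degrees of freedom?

degrees of freedom = 32

df = n₁ + n₂ − 2 = 12 + 22 − 2 = 32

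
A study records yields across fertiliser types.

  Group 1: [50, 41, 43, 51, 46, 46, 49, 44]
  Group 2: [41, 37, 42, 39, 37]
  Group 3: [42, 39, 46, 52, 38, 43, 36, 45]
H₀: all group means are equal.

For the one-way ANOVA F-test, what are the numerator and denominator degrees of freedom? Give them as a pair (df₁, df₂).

k = 3 groups, N = 21 total
df = (k−1, N−k) = (3−1, 21−3) = (2, 18)

degrees of freedom = [2, 18]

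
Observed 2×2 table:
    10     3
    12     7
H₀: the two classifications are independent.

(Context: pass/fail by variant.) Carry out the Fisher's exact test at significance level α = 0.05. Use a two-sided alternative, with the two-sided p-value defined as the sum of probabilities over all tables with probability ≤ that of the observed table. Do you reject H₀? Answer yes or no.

reject H₀: no

Margins: r₁=13, r₂=19, c₁=22, c₂=10, n=32
p_obs = C(13,10)·C(19,12)/C(32,22); sum pmf over tables with pmf ≤ p_obs
p-value (two-sided) = 0.46732
At α=0.05: p ≥ α → fail to reject H₀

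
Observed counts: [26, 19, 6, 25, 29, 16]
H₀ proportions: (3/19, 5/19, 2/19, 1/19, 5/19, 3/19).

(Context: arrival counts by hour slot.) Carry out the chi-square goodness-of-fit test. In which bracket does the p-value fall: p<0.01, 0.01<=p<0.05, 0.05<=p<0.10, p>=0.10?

n = 121; E_i = n·p_i = [19.11, 31.84, 12.74, 6.37, 31.84, 19.11]
χ² = (26−19.11)²/19.11 + (19−31.84)²/31.84 + (6−12.74)²/12.74 + (25−6.37)²/6.37 + (29−31.84)²/31.84 + (16−19.11)²/19.11 = 66.4981
df = 5
p-value (upper-tail) = 0.00000
→ bracket: p<0.01

p-value bracket: p<0.01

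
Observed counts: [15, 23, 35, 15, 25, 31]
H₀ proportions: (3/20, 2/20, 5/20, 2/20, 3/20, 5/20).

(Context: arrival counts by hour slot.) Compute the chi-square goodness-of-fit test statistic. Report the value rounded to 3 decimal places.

n = 144; E_i = n·p_i = [21.60, 14.40, 36.00, 14.40, 21.60, 36.00]
χ² = (15−21.60)²/21.60 + (23−14.40)²/14.40 + (35−36.00)²/36.00 + (15−14.40)²/14.40 + (25−21.60)²/21.60 + (31−36.00)²/36.00 = 8.4352
df = 5

test statistic = 8.435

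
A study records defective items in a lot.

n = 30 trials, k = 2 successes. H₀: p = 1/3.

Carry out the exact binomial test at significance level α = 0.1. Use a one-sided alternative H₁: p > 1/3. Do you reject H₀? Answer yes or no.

Exact binomial: n=30, k=2, p₀=1/3=0.3333
P(X≥2) from Σ C(n,i)·p₀^i·(1−p₀)^(n−i)
p-value (one-sided, H₁ greater) = 0.99992
At α=0.1: p ≥ α → fail to reject H₀

reject H₀: no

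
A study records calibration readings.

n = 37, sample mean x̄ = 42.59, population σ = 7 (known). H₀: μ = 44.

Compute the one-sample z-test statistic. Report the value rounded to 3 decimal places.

SE = σ/√n = 7/√37 = 1.1508
z = (x̄−μ₀)/SE = (42.59−44)/1.1508 = -1.2252

test statistic = -1.225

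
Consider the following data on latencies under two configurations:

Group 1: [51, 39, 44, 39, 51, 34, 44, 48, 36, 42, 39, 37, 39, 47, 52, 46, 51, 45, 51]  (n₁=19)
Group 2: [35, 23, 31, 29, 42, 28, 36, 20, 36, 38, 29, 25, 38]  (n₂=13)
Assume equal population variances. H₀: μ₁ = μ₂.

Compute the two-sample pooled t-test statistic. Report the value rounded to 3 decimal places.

x̄₁=43.947, s₁=5.807, n₁=19
x̄₂=31.538, s₂=6.578, n₂=13
s_p² = [18·5.807² + 12·6.578²]/30 = 37.5393
SE = √(s_p²·(1/19+1/13)) = 2.2053
t = (43.947−31.538)/2.2053 = 5.6268
df = 30

test statistic = 5.627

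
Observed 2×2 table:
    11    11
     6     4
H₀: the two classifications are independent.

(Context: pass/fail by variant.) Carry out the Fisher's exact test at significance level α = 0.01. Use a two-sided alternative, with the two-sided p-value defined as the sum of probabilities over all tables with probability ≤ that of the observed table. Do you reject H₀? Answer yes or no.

reject H₀: no

Margins: r₁=22, r₂=10, c₁=17, c₂=15, n=32
p_obs = C(22,11)·C(10,6)/C(32,17); sum pmf over tables with pmf ≤ p_obs
p-value (two-sided) = 0.71195
At α=0.01: p ≥ α → fail to reject H₀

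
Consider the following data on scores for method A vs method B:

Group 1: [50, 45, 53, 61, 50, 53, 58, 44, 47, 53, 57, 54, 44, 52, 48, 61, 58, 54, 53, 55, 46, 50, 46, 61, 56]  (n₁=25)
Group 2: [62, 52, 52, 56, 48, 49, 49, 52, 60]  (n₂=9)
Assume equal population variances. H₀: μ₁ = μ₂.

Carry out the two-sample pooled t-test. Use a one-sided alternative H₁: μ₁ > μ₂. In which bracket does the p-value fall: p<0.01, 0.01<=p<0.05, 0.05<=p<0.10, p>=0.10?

x̄₁=52.360, s₁=5.306, n₁=25
x̄₂=53.333, s₂=4.975, n₂=9
s_p² = [24·5.306² + 8·4.975²]/32 = 27.3050
SE = √(s_p²·(1/25+1/9)) = 2.0313
t = (52.360−53.333)/2.0313 = -0.4792
df = 32
p-value (one-sided, H₁ greater) = 0.68246
→ bracket: p>=0.10

p-value bracket: p>=0.10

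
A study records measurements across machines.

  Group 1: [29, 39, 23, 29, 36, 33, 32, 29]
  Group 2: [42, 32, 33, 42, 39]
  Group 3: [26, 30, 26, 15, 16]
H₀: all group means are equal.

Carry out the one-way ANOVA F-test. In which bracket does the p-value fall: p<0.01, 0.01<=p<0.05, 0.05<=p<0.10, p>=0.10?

p-value bracket: p<0.01

Group means [31.25, 37.60, 22.60], grand mean 30.611
SSB = Σnᵢ(x̄ᵢ−x̄)² = 568.378; SSW = ΣΣ(x−x̄ᵢ)² = 441.900
MSB = 568.378/2 = 284.1889; MSW = 441.900/15 = 29.4600
F = MSB/MSW = 9.6466
df = (2, 15)
p-value (upper-tail) = 0.00203
→ bracket: p<0.01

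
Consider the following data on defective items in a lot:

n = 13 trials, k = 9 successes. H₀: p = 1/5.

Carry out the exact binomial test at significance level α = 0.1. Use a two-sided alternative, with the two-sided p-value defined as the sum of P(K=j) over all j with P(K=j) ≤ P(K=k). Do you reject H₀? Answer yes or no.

Exact binomial: n=13, k=9, p₀=1/5=0.2000
P(X=j) = C(n,j)·p₀^j·(1−p₀)^(n−j); p = Σ P(X=j) over j with P(X=j) ≤ P(X=9)
p-value (two-sided) = 0.00017
At α=0.1: p < α → reject H₀

reject H₀: yes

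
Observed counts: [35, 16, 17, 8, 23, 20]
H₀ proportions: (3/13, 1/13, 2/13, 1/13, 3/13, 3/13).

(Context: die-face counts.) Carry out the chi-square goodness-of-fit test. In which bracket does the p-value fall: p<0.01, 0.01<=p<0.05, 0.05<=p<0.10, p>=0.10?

p-value bracket: 0.05<=p<0.10

n = 119; E_i = n·p_i = [27.46, 9.15, 18.31, 9.15, 27.46, 27.46]
χ² = (35−27.46)²/27.46 + (16−9.15)²/9.15 + (17−18.31)²/18.31 + (8−9.15)²/9.15 + (23−27.46)²/27.46 + (20−27.46)²/27.46 = 10.1807
df = 5
p-value (upper-tail) = 0.07027
→ bracket: 0.05<=p<0.10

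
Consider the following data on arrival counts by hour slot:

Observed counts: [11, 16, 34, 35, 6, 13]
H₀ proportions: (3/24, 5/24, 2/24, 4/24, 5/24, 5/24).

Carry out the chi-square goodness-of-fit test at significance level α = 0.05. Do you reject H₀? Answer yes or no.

n = 115; E_i = n·p_i = [14.38, 23.96, 9.58, 19.17, 23.96, 23.96]
χ² = (11−14.38)²/14.38 + (16−23.96)²/23.96 + (34−9.58)²/9.58 + (35−19.17)²/19.17 + (6−23.96)²/23.96 + (13−23.96)²/23.96 = 97.1983
df = 5
p-value (upper-tail) = 0.00000
At α=0.05: p < α → reject H₀

reject H₀: yes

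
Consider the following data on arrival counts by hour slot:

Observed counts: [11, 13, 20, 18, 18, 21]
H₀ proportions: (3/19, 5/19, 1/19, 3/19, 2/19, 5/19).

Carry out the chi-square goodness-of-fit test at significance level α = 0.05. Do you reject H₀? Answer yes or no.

reject H₀: yes

n = 101; E_i = n·p_i = [15.95, 26.58, 5.32, 15.95, 10.63, 26.58]
χ² = (11−15.95)²/15.95 + (13−26.58)²/26.58 + (20−5.32)²/5.32 + (18−15.95)²/15.95 + (18−10.63)²/10.63 + (21−26.58)²/26.58 = 55.5776
df = 5
p-value (upper-tail) = 0.00000
At α=0.05: p < α → reject H₀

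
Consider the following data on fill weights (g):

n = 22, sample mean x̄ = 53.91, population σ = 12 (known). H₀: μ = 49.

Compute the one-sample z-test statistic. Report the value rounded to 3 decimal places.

SE = σ/√n = 12/√22 = 2.5584
z = (x̄−μ₀)/SE = (53.91−49)/2.5584 = 1.9192

test statistic = 1.919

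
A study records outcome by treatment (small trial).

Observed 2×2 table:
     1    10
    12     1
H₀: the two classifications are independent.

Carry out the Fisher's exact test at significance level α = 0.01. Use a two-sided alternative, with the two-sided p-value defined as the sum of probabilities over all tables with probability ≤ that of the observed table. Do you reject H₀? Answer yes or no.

Margins: r₁=11, r₂=13, c₁=13, c₂=11, n=24
p_obs = C(11,1)·C(13,12)/C(24,13); sum pmf over tables with pmf ≤ p_obs
p-value (two-sided) = 0.00009
At α=0.01: p < α → reject H₀

reject H₀: yes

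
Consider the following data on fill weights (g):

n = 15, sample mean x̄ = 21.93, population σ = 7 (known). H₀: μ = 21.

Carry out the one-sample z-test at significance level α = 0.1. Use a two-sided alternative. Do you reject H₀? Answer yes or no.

SE = σ/√n = 7/√15 = 1.8074
z = (x̄−μ₀)/SE = (21.93−21)/1.8074 = 0.5146
p-value (two-sided) = 0.60687
At α=0.1: p ≥ α → fail to reject H₀

reject H₀: no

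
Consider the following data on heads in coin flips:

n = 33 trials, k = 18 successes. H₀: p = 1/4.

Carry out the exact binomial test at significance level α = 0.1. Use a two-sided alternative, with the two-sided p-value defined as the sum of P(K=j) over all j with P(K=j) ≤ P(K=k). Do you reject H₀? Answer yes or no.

reject H₀: yes

Exact binomial: n=33, k=18, p₀=1/4=0.2500
P(X=j) = C(n,j)·p₀^j·(1−p₀)^(n−j); p = Σ P(X=j) over j with P(X=j) ≤ P(X=18)
p-value (two-sided) = 0.00035
At α=0.1: p < α → reject H₀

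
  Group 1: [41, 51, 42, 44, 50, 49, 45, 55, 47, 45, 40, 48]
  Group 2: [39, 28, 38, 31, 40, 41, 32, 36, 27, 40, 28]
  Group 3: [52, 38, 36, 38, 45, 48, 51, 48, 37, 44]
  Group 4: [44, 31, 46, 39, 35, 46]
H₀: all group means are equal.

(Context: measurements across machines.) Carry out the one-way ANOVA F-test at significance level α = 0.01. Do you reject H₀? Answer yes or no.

reject H₀: yes

Group means [46.42, 34.55, 43.70, 40.17], grand mean 41.410
SSB = Σnᵢ(x̄ᵢ−x̄)² = 880.859; SSW = ΣΣ(x−x̄ᵢ)² = 1038.577
MSB = 880.859/3 = 293.6195; MSW = 1038.577/35 = 29.6736
F = MSB/MSW = 9.8950
df = (3, 35)
p-value (upper-tail) = 0.00007
At α=0.01: p < α → reject H₀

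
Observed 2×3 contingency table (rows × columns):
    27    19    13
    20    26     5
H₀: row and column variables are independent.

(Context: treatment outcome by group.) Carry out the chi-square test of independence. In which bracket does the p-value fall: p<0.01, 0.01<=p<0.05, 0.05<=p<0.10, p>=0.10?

p-value bracket: 0.05<=p<0.10

Row totals [59, 51], col totals [47, 45, 18], n=110
χ² = (27−25.21)²/25.21 + (19−24.14)²/24.14 + (13−9.65)²/9.65 + (20−21.79)²/21.79 + (26−20.86)²/20.86 + (5−8.35)²/8.35 = 5.1323
df = 2
p-value (upper-tail) = 0.07683
→ bracket: 0.05<=p<0.10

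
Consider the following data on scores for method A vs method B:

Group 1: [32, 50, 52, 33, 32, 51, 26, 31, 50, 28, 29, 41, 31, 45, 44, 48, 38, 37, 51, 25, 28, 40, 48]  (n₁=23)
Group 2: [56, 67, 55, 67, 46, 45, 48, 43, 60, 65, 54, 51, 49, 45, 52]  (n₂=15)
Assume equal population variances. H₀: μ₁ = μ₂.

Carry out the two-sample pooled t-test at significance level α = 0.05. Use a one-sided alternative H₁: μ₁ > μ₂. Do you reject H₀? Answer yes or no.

x̄₁=38.696, s₁=9.290, n₁=23
x̄₂=53.533, s₂=8.096, n₂=15
s_p² = [22·9.290² + 14·8.096²]/36 = 78.2390
SE = √(s_p²·(1/23+1/15)) = 2.9356
t = (38.696−53.533)/2.9356 = -5.0544
df = 36
p-value (one-sided, H₁ greater) = 0.99999
At α=0.05: p ≥ α → fail to reject H₀

reject H₀: no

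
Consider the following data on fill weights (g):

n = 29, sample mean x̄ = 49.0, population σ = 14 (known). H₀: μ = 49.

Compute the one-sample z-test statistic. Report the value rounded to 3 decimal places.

SE = σ/√n = 14/√29 = 2.5997
z = (x̄−μ₀)/SE = (49.0−49)/2.5997 = 0.0000

test statistic = 0.000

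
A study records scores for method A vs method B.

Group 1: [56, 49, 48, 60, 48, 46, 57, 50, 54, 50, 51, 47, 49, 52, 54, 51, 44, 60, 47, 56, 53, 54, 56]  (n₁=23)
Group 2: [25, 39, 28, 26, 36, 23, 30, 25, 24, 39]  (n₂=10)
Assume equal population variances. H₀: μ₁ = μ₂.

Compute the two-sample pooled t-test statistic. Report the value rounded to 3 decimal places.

test statistic = 11.797

x̄₁=51.826, s₁=4.386, n₁=23
x̄₂=29.500, s₂=6.241, n₂=10
s_p² = [22·4.386² + 9·6.241²]/31 = 24.9614
SE = √(s_p²·(1/23+1/10)) = 1.8925
t = (51.826−29.500)/1.8925 = 11.7974
df = 31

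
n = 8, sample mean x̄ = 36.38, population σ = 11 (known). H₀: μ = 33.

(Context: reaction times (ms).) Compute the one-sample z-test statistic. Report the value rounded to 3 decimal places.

SE = σ/√n = 11/√8 = 3.8891
z = (x̄−μ₀)/SE = (36.38−33)/3.8891 = 0.8691

test statistic = 0.869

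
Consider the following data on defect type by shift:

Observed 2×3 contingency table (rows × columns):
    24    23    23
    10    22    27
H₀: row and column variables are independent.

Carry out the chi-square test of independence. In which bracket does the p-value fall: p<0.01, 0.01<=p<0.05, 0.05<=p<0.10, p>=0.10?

Row totals [70, 59], col totals [34, 45, 50], n=129
χ² = (24−18.45)²/18.45 + (23−24.42)²/24.42 + (23−27.13)²/27.13 + (10−15.55)²/15.55 + (22−20.58)²/20.58 + (27−22.87)²/22.87 = 5.2068
df = 2
p-value (upper-tail) = 0.07402
→ bracket: 0.05<=p<0.10

p-value bracket: 0.05<=p<0.10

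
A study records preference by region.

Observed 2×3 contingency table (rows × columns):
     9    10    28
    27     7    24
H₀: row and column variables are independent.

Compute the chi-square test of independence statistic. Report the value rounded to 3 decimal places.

Row totals [47, 58], col totals [36, 17, 52], n=105
χ² = (9−16.11)²/16.11 + (10−7.61)²/7.61 + (28−23.28)²/23.28 + (27−19.89)²/19.89 + (7−9.39)²/9.39 + (24−28.72)²/28.72 = 8.7811
df = 2

test statistic = 8.781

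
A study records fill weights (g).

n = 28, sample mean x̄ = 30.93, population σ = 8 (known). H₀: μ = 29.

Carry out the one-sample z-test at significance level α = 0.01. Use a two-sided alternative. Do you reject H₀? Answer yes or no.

reject H₀: no

SE = σ/√n = 8/√28 = 1.5119
z = (x̄−μ₀)/SE = (30.93−29)/1.5119 = 1.2766
p-value (two-sided) = 0.20175
At α=0.01: p ≥ α → fail to reject H₀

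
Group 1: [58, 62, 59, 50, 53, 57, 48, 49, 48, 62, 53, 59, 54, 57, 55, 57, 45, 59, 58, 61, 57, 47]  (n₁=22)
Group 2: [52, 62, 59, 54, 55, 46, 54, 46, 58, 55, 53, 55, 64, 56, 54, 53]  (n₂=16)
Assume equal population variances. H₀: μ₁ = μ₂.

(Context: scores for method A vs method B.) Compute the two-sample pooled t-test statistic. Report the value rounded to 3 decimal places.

x̄₁=54.909, s₁=5.108, n₁=22
x̄₂=54.750, s₂=4.740, n₂=16
s_p² = [21·5.108² + 15·4.740²]/36 = 24.5783
SE = √(s_p²·(1/22+1/16)) = 1.6289
t = (54.909−54.750)/1.6289 = 0.0977
df = 36

test statistic = 0.098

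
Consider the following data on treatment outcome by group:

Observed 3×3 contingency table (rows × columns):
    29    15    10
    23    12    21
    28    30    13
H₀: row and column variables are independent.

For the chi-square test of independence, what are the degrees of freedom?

df = (r−1)(c−1) = (3−1)·(3−1) = 4

degrees of freedom = 4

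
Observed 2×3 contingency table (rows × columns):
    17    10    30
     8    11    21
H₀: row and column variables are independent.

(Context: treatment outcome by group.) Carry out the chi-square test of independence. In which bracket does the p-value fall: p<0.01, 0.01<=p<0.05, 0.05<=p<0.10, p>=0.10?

Row totals [57, 40], col totals [25, 21, 51], n=97
χ² = (17−14.69)²/14.69 + (10−12.34)²/12.34 + (30−29.97)²/29.97 + (8−10.31)²/10.31 + (11−8.66)²/8.66 + (21−21.03)²/21.03 = 1.9566
df = 2
p-value (upper-tail) = 0.37596
→ bracket: p>=0.10

p-value bracket: p>=0.10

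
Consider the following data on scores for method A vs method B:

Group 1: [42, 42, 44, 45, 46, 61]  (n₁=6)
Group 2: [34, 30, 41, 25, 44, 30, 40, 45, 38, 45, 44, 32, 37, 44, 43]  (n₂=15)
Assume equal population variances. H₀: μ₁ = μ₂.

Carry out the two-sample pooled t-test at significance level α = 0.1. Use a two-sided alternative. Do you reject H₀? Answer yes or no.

x̄₁=46.667, s₁=7.202, n₁=6
x̄₂=38.133, s₂=6.512, n₂=15
s_p² = [5·7.202² + 14·6.512²]/19 = 44.8982
SE = √(s_p²·(1/6+1/15)) = 3.2367
t = (46.667−38.133)/3.2367 = 2.6364
df = 19
p-value (two-sided) = 0.01627
At α=0.1: p < α → reject H₀

reject H₀: yes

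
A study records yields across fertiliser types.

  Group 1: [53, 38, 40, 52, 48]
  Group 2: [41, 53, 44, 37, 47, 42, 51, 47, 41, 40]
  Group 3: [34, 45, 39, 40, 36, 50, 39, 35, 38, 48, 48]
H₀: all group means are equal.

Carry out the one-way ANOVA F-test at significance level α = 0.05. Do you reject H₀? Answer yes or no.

reject H₀: no

Group means [46.20, 44.30, 41.09], grand mean 43.308
SSB = Σnᵢ(x̄ᵢ−x̄)² = 105.729; SSW = ΣΣ(x−x̄ᵢ)² = 745.809
MSB = 105.729/2 = 52.8647; MSW = 745.809/23 = 32.4265
F = MSB/MSW = 1.6303
df = (2, 23)
p-value (upper-tail) = 0.21771
At α=0.05: p ≥ α → fail to reject H₀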